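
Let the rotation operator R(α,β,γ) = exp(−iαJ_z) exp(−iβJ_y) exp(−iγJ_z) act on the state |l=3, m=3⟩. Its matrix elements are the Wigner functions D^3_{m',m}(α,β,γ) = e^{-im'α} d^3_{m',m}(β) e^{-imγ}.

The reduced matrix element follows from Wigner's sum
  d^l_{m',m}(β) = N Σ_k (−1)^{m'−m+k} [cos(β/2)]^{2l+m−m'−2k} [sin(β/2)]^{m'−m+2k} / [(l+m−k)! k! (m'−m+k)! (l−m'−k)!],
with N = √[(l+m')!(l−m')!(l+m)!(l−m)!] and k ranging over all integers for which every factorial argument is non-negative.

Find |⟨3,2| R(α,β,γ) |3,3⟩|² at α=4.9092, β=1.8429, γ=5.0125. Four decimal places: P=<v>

D^3_{2,3}(4.9092,1.8429,5.0125) = e^{-i·2·4.9092}·d^3_{2,3}(1.8429)·e^{-i·3·5.0125}. Compute d first:
With c≡cos(β/2)=0.604666 and s≡sin(β/2)=0.796479, N=[120·1·720·1]^{1/2}=293.938769
The bounds max(0,m−m')=1 and min(l+m,l−m')=1 give 1 term
  k=1: (−1)^0·293.9388/(120)·0.6047^5·0.7965^1 = +0.157698
d^3_{2,3}(1.8429) = +0.157698
|D^3_{2,3}|² = |d^3_{2,3}(β)|² = (+0.157698)² = 0.024869 (the z-rotation phases have unit modulus)

P=0.0249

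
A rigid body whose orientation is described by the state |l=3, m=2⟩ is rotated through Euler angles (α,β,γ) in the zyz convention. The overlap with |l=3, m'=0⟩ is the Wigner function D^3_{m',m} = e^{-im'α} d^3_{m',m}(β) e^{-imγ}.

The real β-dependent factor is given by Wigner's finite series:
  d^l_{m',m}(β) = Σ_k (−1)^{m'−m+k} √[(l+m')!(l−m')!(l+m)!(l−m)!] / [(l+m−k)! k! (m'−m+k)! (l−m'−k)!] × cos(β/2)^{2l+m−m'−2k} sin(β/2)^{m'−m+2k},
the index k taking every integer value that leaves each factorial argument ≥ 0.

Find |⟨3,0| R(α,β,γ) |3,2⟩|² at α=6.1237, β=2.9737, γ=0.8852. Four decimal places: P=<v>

D^3_{0,2}(6.1237,2.9737,0.8852) = e^{-i·0·6.1237}·d^3_{0,2}(2.9737)·e^{-i·2·0.8852}. Compute d first:
With c≡cos(β/2)=0.083848 and s≡sin(β/2)=0.996479, N=[6·6·120·1]^{1/2}=65.726707
k: max(0,(2)−(0))=2 … min(3+(2),3−(0))=3
  k=2: (−1)^0·65.7267/(12)·0.0838^4·0.9965^2 = +0.000269
  k=3: (−1)^1·65.7267/(12)·0.0838^2·0.9965^4 = -0.037968
d^3_{0,2}(2.9737) = +0.000269 -0.037968 = -0.037699
|D^3_{0,2}|² = |d^3_{0,2}(β)|² = (-0.037699)² = 0.001421 (the z-rotation phases have unit modulus)

P=0.0014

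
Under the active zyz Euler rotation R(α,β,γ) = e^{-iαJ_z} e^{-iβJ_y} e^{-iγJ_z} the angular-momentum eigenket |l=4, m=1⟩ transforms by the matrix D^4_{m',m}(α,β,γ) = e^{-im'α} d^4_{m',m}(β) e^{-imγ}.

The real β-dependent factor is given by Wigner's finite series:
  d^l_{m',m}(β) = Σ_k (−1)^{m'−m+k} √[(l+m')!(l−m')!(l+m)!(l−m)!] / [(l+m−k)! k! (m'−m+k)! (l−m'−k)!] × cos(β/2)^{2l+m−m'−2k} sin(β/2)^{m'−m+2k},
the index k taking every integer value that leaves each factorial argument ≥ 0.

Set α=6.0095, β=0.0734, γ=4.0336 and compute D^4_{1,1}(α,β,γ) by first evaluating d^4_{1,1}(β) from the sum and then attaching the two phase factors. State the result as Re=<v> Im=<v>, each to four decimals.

Re=-0.7941 Im=0.5649

D^4_{1,1}(6.0095,0.0734,4.0336) = e^{-i·1·6.0095}·d^4_{1,1}(0.0734)·e^{-i·1·4.0336}. Compute d first:
Half-angle: c=0.999327, s=0.036692. N=√(120·6·120·6)=720.000000
Admissible k: 0..3 (factorial args all ≥0)
  k=0: (−1)^0·720.0000/(720)·0.9993^8·0.0367^0 = +0.994626
  k=1: (−1)^1·720.0000/(48)·0.9993^6·0.0367^2 = -0.020113
  k=2: (−1)^2·720.0000/(24)·0.9993^4·0.0367^4 = +0.000054
  k=3: (−1)^3·720.0000/(72)·0.9993^2·0.0367^6 = -0.000000
d^4_{1,1}(0.0734) = +0.994626 -0.020113 +0.000054 -0.000000 = +0.974567
Attach z-rotation phases: D = e^{-i(1)(6.0095)}·(+0.974567)·e^{-i(1)(4.0336)} = -0.794128+0.564926i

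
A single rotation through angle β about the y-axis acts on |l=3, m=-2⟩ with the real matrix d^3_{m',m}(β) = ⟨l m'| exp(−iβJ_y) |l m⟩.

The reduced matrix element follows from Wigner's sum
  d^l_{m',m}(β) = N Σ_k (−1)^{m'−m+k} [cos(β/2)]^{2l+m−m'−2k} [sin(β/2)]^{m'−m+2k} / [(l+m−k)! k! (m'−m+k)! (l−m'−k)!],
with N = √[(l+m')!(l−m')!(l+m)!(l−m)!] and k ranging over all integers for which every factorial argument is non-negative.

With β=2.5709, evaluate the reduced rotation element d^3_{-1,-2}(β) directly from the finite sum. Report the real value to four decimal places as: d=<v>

d=0.1193

d^3_{-1,-2}(β=2.5709) via Wigner's sum:
Half-angle: c=0.281490, s=0.959564. N=√(2·24·1·120)=75.894664
k: max(0,(-2)−(-1))=0 … min(3+(-2),3−(-1))=1
  k=0: (−1)^1·75.8947/(24)·0.2815^5·0.9596^1 = -0.005363
  k=1: (−1)^2·75.8947/(12)·0.2815^3·0.9596^3 = +0.124635
d^3_{-1,-2}(2.5709) = -0.005363 +0.124635 = +0.119272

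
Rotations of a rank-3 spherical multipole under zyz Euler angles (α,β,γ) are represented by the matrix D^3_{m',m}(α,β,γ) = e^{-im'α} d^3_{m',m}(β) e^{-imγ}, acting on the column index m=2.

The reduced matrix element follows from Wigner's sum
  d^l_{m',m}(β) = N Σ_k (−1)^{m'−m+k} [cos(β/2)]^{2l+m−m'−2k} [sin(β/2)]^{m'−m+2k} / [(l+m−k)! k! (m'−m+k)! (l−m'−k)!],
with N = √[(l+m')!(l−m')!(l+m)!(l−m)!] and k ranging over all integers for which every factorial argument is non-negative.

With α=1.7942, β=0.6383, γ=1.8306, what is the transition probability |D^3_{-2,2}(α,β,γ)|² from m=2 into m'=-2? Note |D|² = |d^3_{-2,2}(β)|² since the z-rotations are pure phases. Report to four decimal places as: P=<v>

First d^3_{-2,2}(β=0.6383), then the phase factors e^{-i(-2)α} and e^{-i(2)γ}:
c=cos(0.6383/2)=0.949502, s=sin(0.6383/2)=0.313760; N=√[1·120·120·1]=120.000000
The bounds max(0,m−m')=4 and min(l+m,l−m')=5 give 2 terms
  k=4: (−1)^0·120.0000/(24)·0.9495^2·0.3138^4 = +0.043687
  k=5: (−1)^1·120.0000/(120)·0.9495^0·0.3138^6 = -0.000954
d^3_{-2,2}(0.6383) = +0.043687 -0.000954 = +0.042733
|D^3_{-2,2}|² = |d^3_{-2,2}(β)|² = (+0.042733)² = 0.001826 (the z-rotation phases have unit modulus)

P=0.0018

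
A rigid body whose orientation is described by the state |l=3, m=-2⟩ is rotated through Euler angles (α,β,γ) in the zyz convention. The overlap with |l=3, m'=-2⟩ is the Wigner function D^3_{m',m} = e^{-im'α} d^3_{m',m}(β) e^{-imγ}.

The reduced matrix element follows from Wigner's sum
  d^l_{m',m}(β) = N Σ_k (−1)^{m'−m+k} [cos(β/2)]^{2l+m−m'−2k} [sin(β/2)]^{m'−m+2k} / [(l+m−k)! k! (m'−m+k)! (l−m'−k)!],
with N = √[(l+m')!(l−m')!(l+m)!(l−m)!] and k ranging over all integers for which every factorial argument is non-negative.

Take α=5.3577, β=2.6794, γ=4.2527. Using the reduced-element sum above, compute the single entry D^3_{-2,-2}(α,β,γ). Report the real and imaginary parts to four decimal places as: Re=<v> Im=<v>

Re=-0.0120 Im=-0.0047

Split into d^3_{-2,-2}(β=2.6794) × two z-phases.
c=cos(2.6794/2)=0.229045, s=sin(2.6794/2)=0.973416; N=√[1·120·1·120]=120.000000
Admissible k: 0..1 (factorial args all ≥0)
  k=0: (−1)^0·120.0000/(120)·0.2290^6·0.9734^0 = +0.000144
  k=1: (−1)^1·120.0000/(24)·0.2290^4·0.9734^2 = -0.013039
d^3_{-2,-2}(2.6794) = +0.000144 -0.013039 = -0.012895
Phases: e^{-i·(-2)·5.3577}=-0.276523-0.961007i, e^{-i·(-2)·4.2527}=-0.606315+0.795225i ⇒ D=-0.012016-0.004678i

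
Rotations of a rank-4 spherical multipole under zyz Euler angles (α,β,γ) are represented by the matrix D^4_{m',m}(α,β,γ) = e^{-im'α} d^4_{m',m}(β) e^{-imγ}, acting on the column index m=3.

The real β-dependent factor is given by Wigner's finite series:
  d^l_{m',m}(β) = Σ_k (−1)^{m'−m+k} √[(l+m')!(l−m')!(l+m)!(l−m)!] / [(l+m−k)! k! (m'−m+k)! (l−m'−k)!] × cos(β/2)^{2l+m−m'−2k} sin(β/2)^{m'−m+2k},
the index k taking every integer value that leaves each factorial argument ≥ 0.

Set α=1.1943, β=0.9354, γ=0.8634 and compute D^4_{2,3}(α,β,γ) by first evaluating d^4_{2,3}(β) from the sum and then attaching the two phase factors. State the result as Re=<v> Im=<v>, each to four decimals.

Re=0.0471 Im=0.1724

Split into d^4_{2,3}(β=0.9354) × two z-phases.
Half-angle: c=0.892608, s=0.450834. N=√(720·2·5040·1)=2693.993318
k: max(0,(3)−(2))=1 … min(4+(3),4−(2))=2
  k=1: (−1)^0·2693.9933/(720)·0.8926^7·0.4508^1 = +0.761562
  k=2: (−1)^1·2693.9933/(240)·0.8926^5·0.4508^3 = -0.582827
d^4_{2,3}(0.9354) = +0.761562 -0.582827 = +0.178735
Phases: e^{-i·(2)·1.1943}=-0.729646-0.683825i, e^{-i·(3)·0.8634}=-0.851796-0.523874i ⇒ D=+0.047056+0.172430i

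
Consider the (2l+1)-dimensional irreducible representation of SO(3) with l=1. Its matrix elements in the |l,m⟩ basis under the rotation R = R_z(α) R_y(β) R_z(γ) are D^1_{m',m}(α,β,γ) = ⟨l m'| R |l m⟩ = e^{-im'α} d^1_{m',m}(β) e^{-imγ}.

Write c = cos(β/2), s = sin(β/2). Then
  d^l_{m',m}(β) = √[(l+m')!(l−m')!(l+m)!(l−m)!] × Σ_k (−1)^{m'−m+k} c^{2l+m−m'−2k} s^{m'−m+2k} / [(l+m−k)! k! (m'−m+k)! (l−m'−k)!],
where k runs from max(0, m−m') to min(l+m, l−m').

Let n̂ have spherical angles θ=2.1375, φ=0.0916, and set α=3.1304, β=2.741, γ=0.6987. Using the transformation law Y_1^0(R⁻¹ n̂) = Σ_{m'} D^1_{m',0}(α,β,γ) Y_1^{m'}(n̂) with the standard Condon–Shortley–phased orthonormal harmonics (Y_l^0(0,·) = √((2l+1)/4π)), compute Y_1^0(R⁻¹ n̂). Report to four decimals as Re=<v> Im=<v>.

Need the full column D^1_{m',0} for m'=−1..1 at α=3.1304, β=2.741, γ=0.6987.
cos(β/2)=0.198960, sin(β/2)=0.980008
d^1_{-1,0}: single k=1 term ⇒ +0.275746;  D = -0.275729+0.003086i
d^1_{0,0}: k∈[0..1] ⇒ +0.039585 -0.960415 = -0.920830;  D = -0.920830+0.000000i
d^1_{1,0}: single k=0 term ⇒ -0.275746;  D = +0.275729+0.003086i
Y_1^{m'}(θ=2.1375,φ=0.0916) and Σ D·Y over m':
  (-0.2757+0.0031i)·(+0.2903-0.0267i)  (-0.9208+0.0000i)·(-0.2623+0.0000i)  (+0.2757+0.0031i)·(-0.2903-0.0267i)
Y_1^0(R⁻¹ n̂) = +0.081638+0.000000i

Re=0.0816 Im=0.0000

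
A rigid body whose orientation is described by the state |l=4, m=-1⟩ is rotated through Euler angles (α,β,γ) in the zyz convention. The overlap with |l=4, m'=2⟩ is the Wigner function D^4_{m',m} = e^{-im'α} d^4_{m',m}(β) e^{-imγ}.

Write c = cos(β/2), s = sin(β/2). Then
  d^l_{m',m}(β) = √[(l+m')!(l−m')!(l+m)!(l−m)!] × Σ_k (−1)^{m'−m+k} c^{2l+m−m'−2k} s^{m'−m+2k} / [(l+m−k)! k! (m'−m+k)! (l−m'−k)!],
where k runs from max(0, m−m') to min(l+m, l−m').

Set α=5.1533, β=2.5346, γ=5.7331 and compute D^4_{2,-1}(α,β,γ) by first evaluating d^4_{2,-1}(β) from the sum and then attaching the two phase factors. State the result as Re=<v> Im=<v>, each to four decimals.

Re=0.0685 Im=-0.4903

D^4_{2,-1}(5.1533,2.5346,5.7331) = e^{-i·2·5.1533}·d^4_{2,-1}(2.5346)·e^{-i·-1·5.7331}. Compute d first:
c=cos(2.5346/2)=0.298859, s=sin(2.5346/2)=0.954297; N=√[720·2·6·120]=1018.233765
k: max(0,(-1)−(2))=0 … min(4+(-1),4−(2))=2
  k=0: (−1)^3·1018.2338/(72)·0.2989^5·0.9543^3 = -0.029302
  k=1: (−1)^4·1018.2338/(48)·0.2989^3·0.9543^5 = +0.448149
  k=2: (−1)^5·1018.2338/(240)·0.2989^1·0.9543^7 = -0.913878
d^4_{2,-1}(2.5346) = -0.029302 +0.448149 -0.913878 = -0.495031
Attach z-rotation phases: D = e^{-i(2)(5.1533)}·(-0.495031)·e^{-i(-1)(5.7331)} = +0.068534-0.490264i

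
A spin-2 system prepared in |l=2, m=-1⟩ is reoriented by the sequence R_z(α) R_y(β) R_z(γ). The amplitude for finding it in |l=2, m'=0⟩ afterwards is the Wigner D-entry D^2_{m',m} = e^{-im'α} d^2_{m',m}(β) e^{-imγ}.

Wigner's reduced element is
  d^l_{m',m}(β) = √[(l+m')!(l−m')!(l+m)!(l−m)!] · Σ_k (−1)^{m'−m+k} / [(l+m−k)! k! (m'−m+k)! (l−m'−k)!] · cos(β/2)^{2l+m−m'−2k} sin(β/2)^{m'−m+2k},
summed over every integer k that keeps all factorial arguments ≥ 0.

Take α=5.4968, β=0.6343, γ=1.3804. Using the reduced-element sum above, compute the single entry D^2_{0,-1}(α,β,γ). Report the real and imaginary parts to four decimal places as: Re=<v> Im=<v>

Split into d^2_{0,-1}(β=0.6343) × two z-phases.
c=cos(0.6343/2)=0.950128, s=sin(0.6343/2)=0.311860; N=√[2·2·1·6]=4.898979
k: max(0,(-1)−(0))=0 … min(2+(-1),2−(0))=1
  k=0: (−1)^1·4.8990/(2)·0.9501^3·0.3119^1 = -0.655212
  k=1: (−1)^2·4.8990/(2)·0.9501^1·0.3119^3 = +0.070589
d^2_{0,-1}(0.6343) = -0.655212 +0.070589 = -0.584623
Attach z-rotation phases: D = e^{-i(0)(5.4968)}·(-0.584623)·e^{-i(-1)(1.3804)} = -0.110639-0.574058i

Re=-0.1106 Im=-0.5741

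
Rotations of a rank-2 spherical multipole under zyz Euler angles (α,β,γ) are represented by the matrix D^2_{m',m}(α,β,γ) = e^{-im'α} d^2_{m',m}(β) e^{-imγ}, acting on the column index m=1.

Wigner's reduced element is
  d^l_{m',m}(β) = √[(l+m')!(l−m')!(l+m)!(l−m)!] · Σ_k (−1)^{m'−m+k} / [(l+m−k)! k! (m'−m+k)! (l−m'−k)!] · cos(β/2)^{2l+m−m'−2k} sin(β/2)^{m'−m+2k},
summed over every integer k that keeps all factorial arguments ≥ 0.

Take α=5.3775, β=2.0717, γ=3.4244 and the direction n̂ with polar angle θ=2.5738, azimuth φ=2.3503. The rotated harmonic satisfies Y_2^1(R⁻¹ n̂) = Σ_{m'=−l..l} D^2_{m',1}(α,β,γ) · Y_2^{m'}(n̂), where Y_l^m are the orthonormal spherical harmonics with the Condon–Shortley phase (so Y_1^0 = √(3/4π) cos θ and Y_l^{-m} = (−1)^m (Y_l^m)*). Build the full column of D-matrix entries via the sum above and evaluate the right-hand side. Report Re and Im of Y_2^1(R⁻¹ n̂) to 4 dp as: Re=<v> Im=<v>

Need the full column D^2_{m',1} for m'=−2..2 at α=5.3775, β=2.0717, γ=3.4244.
cos(β/2)=0.509795, sin(β/2)=0.860296
d^2_{-2,1}: single k=3 term ⇒ +0.649186;  D = +0.324471+0.562282i
d^2_{-1,1}: k∈[2..3] ⇒ +0.577043 -0.547762 = +0.029281;  D = -0.010924+0.027167i
d^2_{0,1}: k∈[1..2] ⇒ +0.279196 -0.795087 = -0.515891;  D = +0.495397-0.143961i
d^2_{1,1}: k∈[0..1] ⇒ +0.067543 -0.577043 = -0.509499;  D = +0.413817+0.297229i
d^2_{2,1}: single k=0 term ⇒ -0.227963;  D = +0.009625+0.227760i
Y_2^{m'}(θ=2.5738,φ=2.3503) and Σ D·Y over m':
  (+0.3245+0.5623i)·(-0.0013+0.1117i)  (-0.0109+0.0272i)·(+0.2462+0.2491i)  (+0.4954-0.1440i)·(+0.3572+0.0000i)  (+0.4138+0.2972i)·(-0.2462+0.2491i)  (+0.0096+0.2278i)·(-0.0013-0.1117i)
Y_2^1(R⁻¹ n̂) = -0.046269+0.016594i

Re=-0.0463 Im=0.0166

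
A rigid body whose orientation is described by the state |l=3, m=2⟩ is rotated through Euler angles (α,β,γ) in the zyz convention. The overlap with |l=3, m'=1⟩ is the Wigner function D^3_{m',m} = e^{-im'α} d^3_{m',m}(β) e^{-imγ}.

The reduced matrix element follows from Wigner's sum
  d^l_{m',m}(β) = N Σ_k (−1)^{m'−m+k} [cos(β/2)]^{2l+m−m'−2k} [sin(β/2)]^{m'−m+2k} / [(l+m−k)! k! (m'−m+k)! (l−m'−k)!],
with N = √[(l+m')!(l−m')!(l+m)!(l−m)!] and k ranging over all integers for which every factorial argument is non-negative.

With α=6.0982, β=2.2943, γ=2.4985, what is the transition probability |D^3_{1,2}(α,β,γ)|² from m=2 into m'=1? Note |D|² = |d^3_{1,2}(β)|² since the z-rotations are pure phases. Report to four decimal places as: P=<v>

P=0.0894

D^3_{1,2}(6.0982,2.2943,2.4985) = e^{-i·1·6.0982}·d^3_{1,2}(2.2943)·e^{-i·2·2.4985}. Compute d first:
With c≡cos(β/2)=0.411087 and s≡sin(β/2)=0.911596, N=[24·2·120·1]^{1/2}=75.894664
k: max(0,(2)−(1))=1 … min(3+(2),3−(1))=2
  k=1: (−1)^0·75.8947/(24)·0.4111^5·0.9116^1 = +0.033843
  k=2: (−1)^1·75.8947/(12)·0.4111^3·0.9116^3 = -0.332843
d^3_{1,2}(2.2943) = +0.033843 -0.332843 = -0.298999
|D^3_{1,2}|² = |d^3_{1,2}(β)|² = (-0.298999)² = 0.089401 (the z-rotation phases have unit modulus)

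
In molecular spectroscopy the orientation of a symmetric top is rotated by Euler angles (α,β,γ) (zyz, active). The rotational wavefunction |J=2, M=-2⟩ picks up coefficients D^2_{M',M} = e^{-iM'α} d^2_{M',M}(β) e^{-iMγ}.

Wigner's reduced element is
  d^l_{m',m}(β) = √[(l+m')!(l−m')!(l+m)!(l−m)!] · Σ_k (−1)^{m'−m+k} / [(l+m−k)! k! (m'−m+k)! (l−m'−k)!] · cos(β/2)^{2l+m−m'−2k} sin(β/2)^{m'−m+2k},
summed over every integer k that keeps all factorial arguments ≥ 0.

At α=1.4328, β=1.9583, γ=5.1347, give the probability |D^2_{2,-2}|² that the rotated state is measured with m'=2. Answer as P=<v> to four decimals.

Split into d^2_{2,-2}(β=1.9583) × two z-phases.
c=cos(1.9583/2)=0.557728, s=sin(1.9583/2)=0.830024; N=√[24·1·1·24]=24.000000
k: max(0,(-2)−(2))=0 … min(2+(-2),2−(2))=0
  k=0: (−1)^4·24.0000/(24)·0.5577^0·0.8300^4 = +0.474637
d^2_{2,-2}(1.9583) = +0.474637
|D^2_{2,-2}|² = |d^2_{2,-2}(β)|² = (+0.474637)² = 0.225280 (the z-rotation phases have unit modulus)

P=0.2253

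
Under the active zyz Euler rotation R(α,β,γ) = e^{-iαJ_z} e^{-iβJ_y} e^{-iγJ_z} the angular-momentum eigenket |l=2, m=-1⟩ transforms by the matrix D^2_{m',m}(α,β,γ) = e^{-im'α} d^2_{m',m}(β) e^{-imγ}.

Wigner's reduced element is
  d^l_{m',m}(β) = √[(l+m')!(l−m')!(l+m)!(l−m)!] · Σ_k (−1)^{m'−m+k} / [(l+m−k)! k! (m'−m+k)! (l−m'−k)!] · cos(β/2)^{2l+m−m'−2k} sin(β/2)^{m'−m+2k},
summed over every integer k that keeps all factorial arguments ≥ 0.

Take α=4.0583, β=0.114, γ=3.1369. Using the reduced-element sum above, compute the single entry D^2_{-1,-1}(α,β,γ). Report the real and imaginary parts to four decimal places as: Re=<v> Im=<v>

Split into d^2_{-1,-1}(β=0.114) × two z-phases.
c=cos(0.114/2)=0.998376, s=sin(0.114/2)=0.056969; N=√[1·6·1·6]=6.000000
Admissible k: 0..1 (factorial args all ≥0)
  k=0: (−1)^0·6.0000/(6)·0.9984^4·0.0570^0 = +0.993520
  k=1: (−1)^1·6.0000/(2)·0.9984^2·0.0570^2 = -0.009705
d^2_{-1,-1}(0.114) = +0.993520 -0.009705 = +0.983815
Attach z-rotation phases: D = e^{-i(-1)(4.0583)}·(+0.983815)·e^{-i(-1)(3.1369)} = +0.602246+0.777940i

Re=0.6022 Im=0.7779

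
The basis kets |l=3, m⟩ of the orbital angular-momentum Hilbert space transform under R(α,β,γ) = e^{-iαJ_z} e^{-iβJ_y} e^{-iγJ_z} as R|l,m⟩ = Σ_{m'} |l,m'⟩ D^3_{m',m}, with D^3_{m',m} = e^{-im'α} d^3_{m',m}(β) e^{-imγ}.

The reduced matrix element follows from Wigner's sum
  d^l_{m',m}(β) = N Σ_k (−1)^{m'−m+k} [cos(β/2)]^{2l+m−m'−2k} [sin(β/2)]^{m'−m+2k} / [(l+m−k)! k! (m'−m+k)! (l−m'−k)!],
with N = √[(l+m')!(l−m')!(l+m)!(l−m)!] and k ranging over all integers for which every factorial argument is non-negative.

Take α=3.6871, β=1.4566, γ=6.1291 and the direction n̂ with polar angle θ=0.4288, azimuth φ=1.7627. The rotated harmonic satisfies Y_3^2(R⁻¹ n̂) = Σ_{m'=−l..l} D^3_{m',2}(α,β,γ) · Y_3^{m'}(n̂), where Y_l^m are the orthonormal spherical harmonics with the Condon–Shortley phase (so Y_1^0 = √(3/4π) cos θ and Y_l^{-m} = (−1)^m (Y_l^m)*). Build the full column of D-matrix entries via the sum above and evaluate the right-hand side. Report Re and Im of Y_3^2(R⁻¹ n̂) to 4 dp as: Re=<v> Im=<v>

Re=-0.0179 Im=-0.0360

Need the full column D^3_{m',2} for m'=−3..3 at α=3.6871, β=1.4566, γ=6.1291.
cos(β/2)=0.746307, sin(β/2)=0.665602
d^3_{-3,2}: single k=5 term ⇒ +0.238817;  D = +0.087227-0.222318i
d^3_{-2,2}: k∈[4..5] ⇒ +0.546592 -0.086954 = +0.459638;  D = +0.078492+0.452887i
d^3_{-1,2}: k∈[3..4] ⇒ +0.775222 -0.308312 = +0.466910;  D = -0.306861-0.351912i
d^3_{0,2}: k∈[2..3] ⇒ +0.752766 -0.598761 = +0.154004;  D = +0.146749+0.046712i
d^3_{1,2}: k∈[1..2] ⇒ +0.487306 -0.775222 = -0.287916;  D = +0.279845-0.067693i
d^3_{2,2}: k∈[0..1] ⇒ +0.172785 -0.687178 = -0.514393;  D = -0.364659+0.362801i
d^3_{3,2}: single k=0 term ⇒ -0.377466;  D = +0.090621-0.366427i
Y_3^{m'}(θ=0.4288,φ=1.7627) and Σ D·Y over m':
  (+0.0872-0.2223i)·(+0.0163+0.0252i)  (+0.0785+0.4529i)·(-0.1490+0.0602i)  (-0.3069-0.3519i)·(-0.0804-0.4136i)  (+0.1467+0.0467i)·(+0.3854+0.0000i)  (+0.2798-0.0677i)·(+0.0804-0.4136i)  (-0.3647+0.3628i)·(-0.1490-0.0602i)  (+0.0906-0.3664i)·(-0.0163+0.0252i)
Y_3^2(R⁻¹ n̂) = -0.017872-0.036020i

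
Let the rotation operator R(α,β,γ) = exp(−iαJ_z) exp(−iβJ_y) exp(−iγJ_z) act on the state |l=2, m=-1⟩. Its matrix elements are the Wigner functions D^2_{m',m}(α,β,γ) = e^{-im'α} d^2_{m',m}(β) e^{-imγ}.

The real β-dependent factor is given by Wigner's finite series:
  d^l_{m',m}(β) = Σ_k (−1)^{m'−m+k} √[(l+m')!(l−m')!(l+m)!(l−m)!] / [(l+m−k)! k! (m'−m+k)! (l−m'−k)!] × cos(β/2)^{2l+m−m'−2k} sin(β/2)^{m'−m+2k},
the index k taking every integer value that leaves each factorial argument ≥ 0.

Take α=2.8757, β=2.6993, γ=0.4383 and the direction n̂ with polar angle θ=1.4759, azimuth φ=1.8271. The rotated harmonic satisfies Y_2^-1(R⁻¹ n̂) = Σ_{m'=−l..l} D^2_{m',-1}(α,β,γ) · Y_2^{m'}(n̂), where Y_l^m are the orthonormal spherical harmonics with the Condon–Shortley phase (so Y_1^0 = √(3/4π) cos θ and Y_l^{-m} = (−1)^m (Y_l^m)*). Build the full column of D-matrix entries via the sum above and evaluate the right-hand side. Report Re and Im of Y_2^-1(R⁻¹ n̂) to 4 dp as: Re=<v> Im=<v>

Need the full column D^2_{m',-1} for m'=−2..2 at α=2.8757, β=2.6993, γ=0.4383.
cos(β/2)=0.219348, sin(β/2)=0.975647
d^2_{-2,-1}: single k=1 term ⇒ +0.020593;  D = +0.020503-0.001922i
d^2_{-1,-1}: k∈[0..1] ⇒ +0.002315 -0.137396 = -0.135081;  D = +0.133079+0.023174i
d^2_{0,-1}: k∈[0..1] ⇒ -0.025221 +0.498985 = +0.473763;  D = +0.428981+0.201066i
d^2_{1,-1}: k∈[0..1] ⇒ +0.137396 -0.906088 = -0.768692;  D = +0.585846+0.497665i
d^2_{2,-1}: single k=0 term ⇒ -0.407419;  D = -0.230285-0.336094i
Y_2^{m'}(θ=1.4759,φ=1.8271) and Σ D·Y over m':
  (+0.0205-0.0019i)·(-0.3336+0.1877i)  (+0.1331+0.0232i)·(-0.0185-0.0705i)  (+0.4290+0.2011i)·(-0.3069+0.0000i)  (+0.5858+0.4977i)·(+0.0185-0.0705i)  (-0.2303-0.3361i)·(-0.3336-0.1877i)
Y_2^-1(R⁻¹ n̂) = -0.079329+0.056229i

Re=-0.0793 Im=0.0562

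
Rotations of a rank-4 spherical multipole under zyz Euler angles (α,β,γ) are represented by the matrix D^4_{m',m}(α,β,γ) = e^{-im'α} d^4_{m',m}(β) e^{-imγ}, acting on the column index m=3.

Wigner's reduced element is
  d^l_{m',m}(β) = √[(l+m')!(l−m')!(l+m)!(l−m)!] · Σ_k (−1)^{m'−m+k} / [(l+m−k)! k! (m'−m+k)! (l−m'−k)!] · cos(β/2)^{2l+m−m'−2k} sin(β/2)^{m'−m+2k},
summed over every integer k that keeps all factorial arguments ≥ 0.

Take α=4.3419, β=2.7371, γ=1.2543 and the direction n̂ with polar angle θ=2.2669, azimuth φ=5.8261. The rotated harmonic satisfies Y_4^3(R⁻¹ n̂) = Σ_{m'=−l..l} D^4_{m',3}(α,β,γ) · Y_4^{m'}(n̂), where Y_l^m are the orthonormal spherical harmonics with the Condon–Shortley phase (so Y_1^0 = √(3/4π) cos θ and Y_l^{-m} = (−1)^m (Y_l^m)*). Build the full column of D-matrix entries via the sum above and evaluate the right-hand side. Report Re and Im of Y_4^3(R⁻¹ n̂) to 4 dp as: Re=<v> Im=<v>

Re=-0.3685 Im=-0.0800

Need the full column D^4_{m',3} for m'=−4..4 at α=4.3419, β=2.7371, γ=1.2543.
cos(β/2)=0.200870, sin(β/2)=0.979618
d^4_{-4,3}: single k=7 term ⇒ +0.491878;  D = +0.249707+0.423781i
d^4_{-3,3}: k∈[6..7] ⇒ +0.249615 -0.848112 = -0.598498;  D = +0.590664-0.096520i
d^4_{-2,3}: k∈[5..6] ⇒ +0.082076 -0.650694 = -0.568618;  D = -0.117706+0.556302i
d^4_{-1,3}: k∈[4..5] ⇒ +0.019834 -0.283036 = -0.263202;  D = -0.220303-0.144021i
d^4_{0,3}: k∈[3..4] ⇒ +0.003638 -0.086516 = -0.082878;  D = +0.067390-0.048243i
d^4_{1,3}: k∈[2..3] ⇒ +0.000500 -0.019834 = -0.019334;  D = +0.004799+0.018729i
d^4_{2,3}: k∈[1..2] ⇒ +0.000048 -0.003451 = -0.003403;  D = -0.003378-0.000406i
d^4_{3,3}: k∈[0..1] ⇒ +0.000003 -0.000441 = -0.000439;  D = +0.000206-0.000387i
d^4_{4,3}: single k=0 term ⇒ -0.000037;  D = +0.000024+0.000028i
Y_4^{m'}(θ=2.2669,φ=5.8261) and Σ D·Y over m':
  (+0.2497+0.4238i)·(-0.0391+0.1484i)  (+0.5907-0.0965i)·(-0.0719-0.3554i)  (-0.1177+0.5563i)·(+0.2258+0.2930i)  (-0.2203-0.1440i)·(+0.0254+0.0125i)  (+0.0674-0.0482i)·(-0.3616+0.0000i)  (+0.0048+0.0187i)·(-0.0254+0.0125i)  (-0.0034-0.0004i)·(+0.2258-0.2930i)  (+0.0002-0.0004i)·(+0.0719-0.3554i)  (+0.0000+0.0000i)·(-0.0391-0.1484i)
Y_4^3(R⁻¹ n̂) = -0.368526-0.079976i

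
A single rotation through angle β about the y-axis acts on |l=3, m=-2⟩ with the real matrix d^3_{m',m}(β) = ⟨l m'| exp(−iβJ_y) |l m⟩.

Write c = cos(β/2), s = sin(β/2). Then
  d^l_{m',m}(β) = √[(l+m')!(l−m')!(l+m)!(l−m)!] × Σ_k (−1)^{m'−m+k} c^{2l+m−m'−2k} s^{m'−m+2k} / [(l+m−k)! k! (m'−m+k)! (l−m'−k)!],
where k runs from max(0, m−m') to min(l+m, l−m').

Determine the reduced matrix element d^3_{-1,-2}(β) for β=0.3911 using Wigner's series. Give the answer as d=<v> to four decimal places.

d^3_{-1,-2}(β=0.3911) via Wigner's sum:
c=cos(0.3911/2)=0.980941, s=sin(0.3911/2)=0.194306; N=√[2·24·1·120]=75.894664
k: max(0,(-2)−(-1))=0 … min(3+(-2),3−(-1))=1
  k=0: (−1)^1·75.8947/(24)·0.9809^5·0.1943^1 = -0.558085
  k=1: (−1)^2·75.8947/(12)·0.9809^3·0.1943^3 = +0.043794
d^3_{-1,-2}(0.3911) = -0.558085 +0.043794 = -0.514291

d=-0.5143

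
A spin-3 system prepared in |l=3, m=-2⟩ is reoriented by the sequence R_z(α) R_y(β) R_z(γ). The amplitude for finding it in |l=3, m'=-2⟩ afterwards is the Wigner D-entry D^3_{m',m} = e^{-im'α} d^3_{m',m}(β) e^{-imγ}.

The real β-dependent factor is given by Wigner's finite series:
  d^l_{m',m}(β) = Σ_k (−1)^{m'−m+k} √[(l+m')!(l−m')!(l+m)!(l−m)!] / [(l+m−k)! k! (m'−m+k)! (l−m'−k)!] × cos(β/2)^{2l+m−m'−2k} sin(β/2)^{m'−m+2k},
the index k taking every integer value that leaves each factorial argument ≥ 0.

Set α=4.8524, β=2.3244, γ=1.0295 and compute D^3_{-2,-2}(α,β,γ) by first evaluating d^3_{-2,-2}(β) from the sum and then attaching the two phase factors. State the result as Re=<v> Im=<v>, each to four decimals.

Re=-0.0702 Im=0.0726

D^3_{-2,-2}(4.8524,2.3244,1.0295) = e^{-i·-2·4.8524}·d^3_{-2,-2}(2.3244)·e^{-i·-2·1.0295}. Compute d first:
With c≡cos(β/2)=0.397322 and s≡sin(β/2)=0.917679, N=[1·120·1·120]^{1/2}=120.000000
k∈{0,1} keeps every argument non-negative
  k=0: (−1)^0·120.0000/(120)·0.3973^6·0.9177^0 = +0.003934
  k=1: (−1)^1·120.0000/(24)·0.3973^4·0.9177^2 = -0.104935
d^3_{-2,-2}(2.3244) = +0.003934 -0.104935 = -0.101001
Attach z-rotation phases: D = e^{-i(-2)(4.8524)}·(-0.101001)·e^{-i(-2)(1.0295)} = -0.070182+0.072634i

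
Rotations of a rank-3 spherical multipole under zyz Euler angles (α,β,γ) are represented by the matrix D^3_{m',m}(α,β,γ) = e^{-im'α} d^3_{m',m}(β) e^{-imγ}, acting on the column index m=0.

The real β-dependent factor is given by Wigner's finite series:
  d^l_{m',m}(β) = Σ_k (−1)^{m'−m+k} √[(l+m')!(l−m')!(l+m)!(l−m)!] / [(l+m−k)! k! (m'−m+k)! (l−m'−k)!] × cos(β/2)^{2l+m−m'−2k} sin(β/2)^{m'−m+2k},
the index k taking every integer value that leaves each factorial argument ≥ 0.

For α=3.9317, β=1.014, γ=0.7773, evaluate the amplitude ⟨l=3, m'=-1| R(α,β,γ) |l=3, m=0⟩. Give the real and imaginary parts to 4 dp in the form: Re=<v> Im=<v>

D^3_{-1,0}(3.9317,1.014,0.7773) = e^{-i·-1·3.9317}·d^3_{-1,0}(1.014)·e^{-i·0·0.7773}. Compute d first:
c=cos(1.014/2)=0.874205, s=sin(1.014/2)=0.485557; N=√[2·24·6·6]=41.569219
k: max(0,(0)−(-1))=1 … min(3+(0),3−(-1))=3
  k=1: (−1)^0·41.5692/(12)·0.8742^5·0.4856^1 = +0.858811
  k=2: (−1)^1·41.5692/(4)·0.8742^3·0.4856^3 = -0.794826
  k=3: (−1)^2·41.5692/(12)·0.8742^1·0.4856^5 = +0.081734
d^3_{-1,0}(1.014) = +0.858811 -0.794826 +0.081734 = +0.145719
Phases: e^{-i·(-1)·3.9317}=-0.703769-0.710429i, e^{-i·(0)·0.7773}=+1.000000+0.000000i ⇒ D=-0.102552-0.103523i

Re=-0.1026 Im=-0.1035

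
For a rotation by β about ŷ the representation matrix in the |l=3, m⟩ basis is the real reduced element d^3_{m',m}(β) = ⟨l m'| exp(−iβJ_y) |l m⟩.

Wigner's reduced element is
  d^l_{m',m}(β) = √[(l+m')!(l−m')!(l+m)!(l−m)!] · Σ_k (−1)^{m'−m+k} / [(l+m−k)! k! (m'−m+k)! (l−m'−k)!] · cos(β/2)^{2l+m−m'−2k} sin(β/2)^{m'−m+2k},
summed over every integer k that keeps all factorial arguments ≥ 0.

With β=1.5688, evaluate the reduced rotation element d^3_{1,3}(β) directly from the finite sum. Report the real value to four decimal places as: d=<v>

d=0.4851

d^3_{1,3}(β=1.5688) via Wigner's sum:
With c≡cos(β/2)=0.707812 and s≡sin(β/2)=0.706401, N=[24·2·720·1]^{1/2}=185.903201
Admissible k: 2..2 (factorial args all ≥0)
  k=2: (−1)^0·185.9032/(48)·0.7078^4·0.7064^2 = +0.485087
d^3_{1,3}(1.5688) = +0.485087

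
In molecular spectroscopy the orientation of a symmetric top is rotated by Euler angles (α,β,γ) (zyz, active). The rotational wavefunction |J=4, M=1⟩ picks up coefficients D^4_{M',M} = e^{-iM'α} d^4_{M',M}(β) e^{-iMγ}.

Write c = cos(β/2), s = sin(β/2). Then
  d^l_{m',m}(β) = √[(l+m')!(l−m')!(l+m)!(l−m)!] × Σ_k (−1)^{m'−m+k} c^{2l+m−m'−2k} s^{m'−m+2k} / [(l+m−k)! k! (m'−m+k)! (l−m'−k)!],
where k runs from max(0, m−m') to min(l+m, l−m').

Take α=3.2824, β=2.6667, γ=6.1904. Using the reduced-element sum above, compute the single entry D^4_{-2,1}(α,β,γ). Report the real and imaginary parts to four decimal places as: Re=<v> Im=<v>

Re=0.5469 Im=0.2149

First d^4_{-2,1}(β=2.6667), then the phase factors e^{-i(-2)α} and e^{-i(1)γ}:
Half-angle: c=0.235221, s=0.971942. N=√(2·720·120·6)=1018.233765
Admissible k: 3..5 (factorial args all ≥0)
  k=3: (−1)^0·1018.2338/(72)·0.2352^5·0.9719^3 = +0.009350
  k=4: (−1)^1·1018.2338/(48)·0.2352^3·0.9719^5 = -0.239463
  k=5: (−1)^2·1018.2338/(240)·0.2352^1·0.9719^7 = +0.817702
d^4_{-2,1}(2.6667) = +0.009350 -0.239463 +0.817702 = +0.587589
Attach z-rotation phases: D = e^{-i(-2)(3.2824)}·(+0.587589)·e^{-i(1)(6.1904)} = +0.546885+0.214890i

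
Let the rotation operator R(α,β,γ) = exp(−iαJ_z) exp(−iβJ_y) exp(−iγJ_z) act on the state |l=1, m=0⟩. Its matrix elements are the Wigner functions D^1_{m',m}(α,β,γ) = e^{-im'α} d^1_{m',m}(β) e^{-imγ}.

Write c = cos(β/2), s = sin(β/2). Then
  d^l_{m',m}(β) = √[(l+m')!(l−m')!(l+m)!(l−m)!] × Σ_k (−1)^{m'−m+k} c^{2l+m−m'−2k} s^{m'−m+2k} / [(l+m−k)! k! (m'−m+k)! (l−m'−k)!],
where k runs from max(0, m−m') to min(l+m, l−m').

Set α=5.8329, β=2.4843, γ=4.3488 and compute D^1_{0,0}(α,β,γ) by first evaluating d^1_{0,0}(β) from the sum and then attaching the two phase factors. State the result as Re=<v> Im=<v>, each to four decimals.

D^1_{0,0}(5.8329,2.4843,4.3488) = e^{-i·0·5.8329}·d^1_{0,0}(2.4843)·e^{-i·0·4.3488}. Compute d first:
Half-angle: c=0.322762, s=0.946480. N=√(1·1·1·1)=1.000000
k∈{0,1} keeps every argument non-negative
  k=0: (−1)^0·1.0000/(1)·0.3228^2·0.9465^0 = +0.104175
  k=1: (−1)^1·1.0000/(1)·0.3228^0·0.9465^2 = -0.895825
d^1_{0,0}(2.4843) = +0.104175 -0.895825 = -0.791649
Phases: e^{-i·(0)·5.8329}=+1.000000+0.000000i, e^{-i·(0)·4.3488}=+1.000000+0.000000i ⇒ D=-0.791649+0.000000i

Re=-0.7916 Im=0.0000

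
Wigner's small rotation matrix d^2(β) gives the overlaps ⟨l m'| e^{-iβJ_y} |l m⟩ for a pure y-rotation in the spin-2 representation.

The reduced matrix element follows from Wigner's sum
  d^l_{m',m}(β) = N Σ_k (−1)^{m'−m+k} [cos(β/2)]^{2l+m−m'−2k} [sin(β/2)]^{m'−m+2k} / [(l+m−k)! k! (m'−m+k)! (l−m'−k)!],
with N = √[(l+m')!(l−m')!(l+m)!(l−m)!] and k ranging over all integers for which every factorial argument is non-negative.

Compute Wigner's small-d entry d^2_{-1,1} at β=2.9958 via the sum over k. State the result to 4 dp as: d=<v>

d=-0.9736

d^2_{-1,1}(β=2.9958) via Wigner's sum:
c=cos(2.9958/2)=0.072832, s=sin(2.9958/2)=0.997344; N=√[1·6·6·1]=6.000000
Admissible k: 2..3 (factorial args all ≥0)
  k=2: (−1)^0·6.0000/(2)·0.0728^2·0.9973^2 = +0.015829
  k=3: (−1)^1·6.0000/(6)·0.0728^0·0.9973^4 = -0.989419
d^2_{-1,1}(2.9958) = +0.015829 -0.989419 = -0.973590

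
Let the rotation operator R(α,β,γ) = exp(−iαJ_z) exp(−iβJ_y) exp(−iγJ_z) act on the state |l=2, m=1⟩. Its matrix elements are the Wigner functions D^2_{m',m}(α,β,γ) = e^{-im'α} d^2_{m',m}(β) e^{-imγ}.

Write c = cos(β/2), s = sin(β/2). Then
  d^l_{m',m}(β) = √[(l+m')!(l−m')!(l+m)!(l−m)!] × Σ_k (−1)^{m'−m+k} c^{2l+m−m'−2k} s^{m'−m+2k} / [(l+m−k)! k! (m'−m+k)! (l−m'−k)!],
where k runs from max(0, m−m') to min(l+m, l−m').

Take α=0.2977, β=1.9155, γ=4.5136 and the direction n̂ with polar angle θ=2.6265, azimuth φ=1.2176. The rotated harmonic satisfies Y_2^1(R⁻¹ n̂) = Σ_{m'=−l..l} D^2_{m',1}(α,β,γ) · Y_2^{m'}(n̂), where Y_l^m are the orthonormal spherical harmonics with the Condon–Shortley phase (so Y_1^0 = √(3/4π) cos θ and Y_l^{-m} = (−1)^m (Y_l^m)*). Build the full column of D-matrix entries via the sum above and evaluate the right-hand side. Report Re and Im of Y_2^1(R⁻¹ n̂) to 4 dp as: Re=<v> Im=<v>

Need the full column D^2_{m',1} for m'=−2..2 at α=0.2977, β=1.9155, γ=4.5136.
cos(β/2)=0.575362, sin(β/2)=0.817899
d^2_{-2,1}: single k=3 term ⇒ +0.629608;  D = -0.449096+0.441269i
d^2_{-1,1}: k∈[2..3] ⇒ +0.664359 -0.447506 = +0.216853;  D = -0.103296+0.190670i
d^2_{0,1}: k∈[1..2] ⇒ +0.381591 -0.771109 = -0.389518;  D = +0.076923-0.381847i
d^2_{1,1}: k∈[0..1] ⇒ +0.109588 -0.664359 = -0.554770;  D = -0.054783-0.552059i
d^2_{2,1}: single k=0 term ⇒ -0.311568;  D = -0.120357-0.287383i
Y_2^{m'}(θ=2.6265,φ=1.2176) and Σ D·Y over m':
  (-0.4491+0.4413i)·(-0.0713-0.0608i)  (-0.1033+0.1907i)·(-0.1146+0.3107i)  (+0.0769-0.3818i)·(+0.4012+0.0000i)  (-0.0548-0.5521i)·(+0.1146+0.3107i)  (-0.1204-0.2874i)·(-0.0713+0.0608i)
Y_2^1(R⁻¹ n̂) = +0.233657-0.278367i

Re=0.2337 Im=-0.2784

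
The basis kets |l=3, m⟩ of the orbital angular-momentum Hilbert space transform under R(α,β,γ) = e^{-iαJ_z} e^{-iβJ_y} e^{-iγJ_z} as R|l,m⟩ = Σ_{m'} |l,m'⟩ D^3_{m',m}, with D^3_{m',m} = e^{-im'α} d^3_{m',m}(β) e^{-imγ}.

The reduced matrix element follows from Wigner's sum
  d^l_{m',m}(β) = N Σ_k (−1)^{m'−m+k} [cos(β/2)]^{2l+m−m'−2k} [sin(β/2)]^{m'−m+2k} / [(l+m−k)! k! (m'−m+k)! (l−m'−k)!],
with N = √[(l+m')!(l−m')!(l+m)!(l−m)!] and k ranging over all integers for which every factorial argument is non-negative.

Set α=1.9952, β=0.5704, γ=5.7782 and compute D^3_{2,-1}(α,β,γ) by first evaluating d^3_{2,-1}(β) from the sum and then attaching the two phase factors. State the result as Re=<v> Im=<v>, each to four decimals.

Re=0.0256 Im=-0.1163

D^3_{2,-1}(1.9952,0.5704,5.7782) = e^{-i·2·1.9952}·d^3_{2,-1}(0.5704)·e^{-i·-1·5.7782}. Compute d first:
With c≡cos(β/2)=0.959605 and s≡sin(β/2)=0.281349, N=[120·1·2·24]^{1/2}=75.894664
k∈{0,1} keeps every argument non-negative
  k=0: (−1)^3·75.8947/(12)·0.9596^3·0.2813^3 = -0.124465
  k=1: (−1)^4·75.8947/(24)·0.9596^1·0.2813^5 = +0.005350
d^3_{2,-1}(0.5704) = -0.124465 +0.005350 = -0.119115
D = (-0.660879+0.750493i)·(-0.119115)·(+0.875182-0.483795i) = +0.025646-0.116321i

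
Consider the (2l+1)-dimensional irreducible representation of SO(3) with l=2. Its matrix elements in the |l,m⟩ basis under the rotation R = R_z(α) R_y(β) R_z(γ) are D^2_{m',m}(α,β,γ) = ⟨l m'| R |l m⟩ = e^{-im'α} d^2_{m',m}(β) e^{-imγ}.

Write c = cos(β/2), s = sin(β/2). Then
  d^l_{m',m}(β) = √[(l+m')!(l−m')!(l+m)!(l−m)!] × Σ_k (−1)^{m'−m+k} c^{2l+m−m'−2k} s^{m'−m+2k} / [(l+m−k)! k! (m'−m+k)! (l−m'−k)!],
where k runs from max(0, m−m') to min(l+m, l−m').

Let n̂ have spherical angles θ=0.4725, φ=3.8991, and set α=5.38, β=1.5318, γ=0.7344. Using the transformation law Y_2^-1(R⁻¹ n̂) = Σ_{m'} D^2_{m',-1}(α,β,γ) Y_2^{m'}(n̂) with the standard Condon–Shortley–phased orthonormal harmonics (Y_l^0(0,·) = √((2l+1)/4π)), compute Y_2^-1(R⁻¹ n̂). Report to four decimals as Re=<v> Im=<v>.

Re=-0.0562 Im=-0.0151

Need the full column D^2_{m',-1} for m'=−2..2 at α=5.38, β=1.5318, γ=0.7344.
cos(β/2)=0.720759, sin(β/2)=0.693186
d^2_{-2,-1}: single k=1 term ⇒ +0.519098;  D = +0.248334-0.455844i
d^2_{-1,-1}: k∈[0..1] ⇒ +0.269873 -0.748860 = -0.478987;  D = -0.472180+0.080463i
d^2_{0,-1}: k∈[0..1] ⇒ -0.635763 +0.588051 = -0.047712;  D = -0.035414-0.031974i
d^2_{1,-1}: k∈[0..1] ⇒ +0.748860 -0.230887 = +0.517973;  D = -0.034569+0.516818i
d^2_{2,-1}: single k=0 term ⇒ -0.480141;  D = +0.396055-0.271434i
Y_2^{m'}(θ=0.4725,φ=3.8991) and Σ D·Y over m':
  (+0.2483-0.4558i)·(+0.0045-0.0799i)  (-0.4722+0.0805i)·(-0.2275+0.2151i)  (-0.0354-0.0320i)·(+0.4348+0.0000i)  (-0.0346+0.5168i)·(+0.2275+0.2151i)  (+0.3961-0.2714i)·(+0.0045+0.0799i)
Y_2^-1(R⁻¹ n̂) = -0.056199-0.015101i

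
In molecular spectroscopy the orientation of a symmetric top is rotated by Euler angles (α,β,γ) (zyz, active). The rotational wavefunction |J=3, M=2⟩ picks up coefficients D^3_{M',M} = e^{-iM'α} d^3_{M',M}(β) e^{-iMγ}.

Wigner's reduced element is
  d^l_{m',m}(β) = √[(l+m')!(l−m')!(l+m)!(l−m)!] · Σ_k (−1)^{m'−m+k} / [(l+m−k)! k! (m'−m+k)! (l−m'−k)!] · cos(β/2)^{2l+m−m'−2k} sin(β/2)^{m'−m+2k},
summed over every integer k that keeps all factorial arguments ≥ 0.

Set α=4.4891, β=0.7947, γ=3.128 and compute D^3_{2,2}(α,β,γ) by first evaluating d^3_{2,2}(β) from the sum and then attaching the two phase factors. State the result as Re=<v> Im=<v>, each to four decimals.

Re=-0.0653 Im=-0.0335

Split into d^3_{2,2}(β=0.7947) × two z-phases.
Half-angle: c=0.922090, s=0.386976. N=√(120·1·120·1)=120.000000
k∈{0,1} keeps every argument non-negative
  k=0: (−1)^0·120.0000/(120)·0.9221^6·0.3870^0 = +0.614666
  k=1: (−1)^1·120.0000/(24)·0.9221^4·0.3870^2 = -0.541291
d^3_{2,2}(0.7947) = +0.614666 -0.541291 = +0.073374
Attach z-rotation phases: D = e^{-i(2)(4.4891)}·(+0.073374)·e^{-i(2)(3.128)} = -0.065293-0.033476i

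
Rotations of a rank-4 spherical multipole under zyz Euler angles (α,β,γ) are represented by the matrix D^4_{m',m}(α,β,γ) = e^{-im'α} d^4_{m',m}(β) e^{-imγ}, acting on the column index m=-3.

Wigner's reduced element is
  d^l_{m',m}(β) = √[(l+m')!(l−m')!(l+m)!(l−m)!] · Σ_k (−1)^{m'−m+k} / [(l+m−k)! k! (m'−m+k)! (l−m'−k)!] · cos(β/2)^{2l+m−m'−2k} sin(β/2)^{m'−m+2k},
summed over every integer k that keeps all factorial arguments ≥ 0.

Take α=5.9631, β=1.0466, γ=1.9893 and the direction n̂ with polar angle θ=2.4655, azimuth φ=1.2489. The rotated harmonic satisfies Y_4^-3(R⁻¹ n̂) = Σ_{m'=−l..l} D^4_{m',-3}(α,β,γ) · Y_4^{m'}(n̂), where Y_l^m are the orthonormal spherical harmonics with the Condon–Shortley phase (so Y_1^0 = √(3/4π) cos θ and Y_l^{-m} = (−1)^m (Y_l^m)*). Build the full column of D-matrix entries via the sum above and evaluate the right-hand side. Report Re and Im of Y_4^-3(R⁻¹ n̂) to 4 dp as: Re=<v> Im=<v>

Need the full column D^4_{m',-3} for m'=−4..4 at α=5.9631, β=1.0466, γ=1.9893.
cos(β/2)=0.866175, sin(β/2)=0.499741
d^4_{-4,-3}: single k=1 term ⇒ +0.517046;  D = -0.012837-0.516886i
d^4_{-3,-3}: k∈[0..1] ⇒ +0.316843 -0.738281 = -0.421438;  D = -0.122632+0.403201i
d^4_{-2,-3}: k∈[0..1] ⇒ -0.683987 +0.683044 = -0.000943;  D = -0.000545+0.000770i
d^4_{-1,-3}: k∈[0..1] ⇒ +0.837132 -0.464432 = +0.372700;  D = +0.299968-0.221188i
d^4_{0,-3}: k∈[0..1] ⇒ -0.719991 +0.239666 = -0.480325;  D = -0.456649+0.148943i
d^4_{1,-3}: k∈[0..1] ⇒ +0.464432 -0.092758 = +0.371673;  D = +0.371669+0.001784i
d^4_{2,-3}: k∈[0..1] ⇒ -0.227367 +0.025228 = -0.202139;  D = -0.191565-0.064523i
d^4_{3,-3}: k∈[0..1] ⇒ +0.081805 -0.003890 = +0.077915;  D = +0.062263+0.046841i
d^4_{4,-3}: single k=0 term ⇒ -0.019071;  D = -0.010858-0.015678i
Y_4^{m'}(θ=2.4655,φ=1.2489) and Σ D·Y over m':
  (-0.0128-0.5169i)·(+0.0190+0.0651i)  (-0.1226+0.4032i)·(+0.1967-0.1361i)  (-0.0005+0.0008i)·(-0.3414-0.2562i)  (+0.3000-0.2212i)·(-0.0920+0.2758i)  (-0.4566+0.1489i)·(-0.2429+0.0000i)  (+0.3717+0.0018i)·(+0.0920+0.2758i)  (-0.1916-0.0645i)·(-0.3414+0.2562i)  (+0.0623+0.0468i)·(-0.1967-0.1361i)  (-0.0109-0.0157i)·(+0.0190-0.0651i)
Y_4^-3(R⁻¹ n̂) = +0.317425+0.210490i

Re=0.3174 Im=0.2105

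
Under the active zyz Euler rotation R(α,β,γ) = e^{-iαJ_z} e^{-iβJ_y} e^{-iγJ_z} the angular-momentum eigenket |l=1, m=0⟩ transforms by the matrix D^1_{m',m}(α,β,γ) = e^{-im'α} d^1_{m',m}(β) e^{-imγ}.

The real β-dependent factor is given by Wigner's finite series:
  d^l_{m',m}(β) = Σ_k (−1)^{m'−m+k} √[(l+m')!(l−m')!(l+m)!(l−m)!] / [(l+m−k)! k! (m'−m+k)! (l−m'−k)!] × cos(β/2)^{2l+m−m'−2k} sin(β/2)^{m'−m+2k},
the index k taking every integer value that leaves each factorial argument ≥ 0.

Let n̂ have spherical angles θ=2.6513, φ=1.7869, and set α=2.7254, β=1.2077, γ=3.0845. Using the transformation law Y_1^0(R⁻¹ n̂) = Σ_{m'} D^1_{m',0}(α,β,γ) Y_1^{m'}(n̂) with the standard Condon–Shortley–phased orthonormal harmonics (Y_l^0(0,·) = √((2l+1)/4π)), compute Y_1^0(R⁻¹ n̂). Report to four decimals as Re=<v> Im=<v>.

Need the full column D^1_{m',0} for m'=−1..1 at α=2.7254, β=1.2077, γ=3.0845.
cos(β/2)=0.823156, sin(β/2)=0.567816
d^1_{-1,0}: single k=1 term ⇒ +0.661005;  D = -0.604578+0.267232i
d^1_{0,0}: k∈[0..1] ⇒ +0.677585 -0.322415 = +0.355170;  D = +0.355170+0.000000i
d^1_{1,0}: single k=0 term ⇒ -0.661005;  D = +0.604578+0.267232i
Y_1^{m'}(θ=2.6513,φ=1.7869) and Σ D·Y over m':
  (-0.6046+0.2672i)·(-0.0349-0.1589i)  (+0.3552+0.0000i)·(-0.4310+0.0000i)  (+0.6046+0.2672i)·(+0.0349-0.1589i)
Y_1^0(R⁻¹ n̂) = -0.025985+0.000000i

Re=-0.0260 Im=0.0000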